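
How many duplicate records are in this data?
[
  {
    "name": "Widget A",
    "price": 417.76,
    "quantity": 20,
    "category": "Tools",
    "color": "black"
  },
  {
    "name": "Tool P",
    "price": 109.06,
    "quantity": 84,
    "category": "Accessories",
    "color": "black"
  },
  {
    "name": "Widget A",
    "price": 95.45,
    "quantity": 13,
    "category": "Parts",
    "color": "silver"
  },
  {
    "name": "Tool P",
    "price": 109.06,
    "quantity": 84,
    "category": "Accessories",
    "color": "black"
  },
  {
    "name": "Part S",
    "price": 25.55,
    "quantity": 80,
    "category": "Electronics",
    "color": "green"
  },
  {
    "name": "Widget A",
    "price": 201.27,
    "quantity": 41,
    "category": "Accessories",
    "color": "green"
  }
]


Checking 6 records for duplicates:

  Row 1: Widget A ($417.76, qty 20)
  Row 2: Tool P ($109.06, qty 84)
  Row 3: Widget A ($95.45, qty 13)
  Row 4: Tool P ($109.06, qty 84) <-- DUPLICATE
  Row 5: Part S ($25.55, qty 80)
  Row 6: Widget A ($201.27, qty 41)

Duplicates found: 1
Unique records: 5

1 duplicates, 5 unique


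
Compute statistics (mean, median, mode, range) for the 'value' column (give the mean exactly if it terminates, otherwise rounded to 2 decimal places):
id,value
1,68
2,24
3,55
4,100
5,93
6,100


Data: [68, 24, 55, 100, 93, 100]
Count: 6
Sum: 440
Mean: 440/6 ≈ 73.33 (rounded to 2 decimal places)
Sorted: [24, 55, 68, 93, 100, 100]
Median: 80.5
Mode: 100 (2 times)
Range: 100 - 24 = 76
Min: 24, Max: 100

mean≈73.33, median=80.5, mode=100, range=76


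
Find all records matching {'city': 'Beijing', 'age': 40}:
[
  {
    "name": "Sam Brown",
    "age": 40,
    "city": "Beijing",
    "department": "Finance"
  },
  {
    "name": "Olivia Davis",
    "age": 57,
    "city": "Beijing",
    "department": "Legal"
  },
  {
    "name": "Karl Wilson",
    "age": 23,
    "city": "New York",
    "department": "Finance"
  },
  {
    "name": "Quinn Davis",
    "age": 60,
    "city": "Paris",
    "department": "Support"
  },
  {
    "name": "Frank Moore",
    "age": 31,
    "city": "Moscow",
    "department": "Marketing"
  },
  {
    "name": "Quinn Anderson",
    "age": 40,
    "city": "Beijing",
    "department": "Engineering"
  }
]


Search criteria: {'city': 'Beijing', 'age': 40}

Checking 6 records:
  Sam Brown: {city: Beijing, age: 40} <-- MATCH
  Olivia Davis: {city: Beijing, age: 57}
  Karl Wilson: {city: New York, age: 23}
  Quinn Davis: {city: Paris, age: 60}
  Frank Moore: {city: Moscow, age: 31}
  Quinn Anderson: {city: Beijing, age: 40} <-- MATCH

Matches: ["Sam Brown", "Quinn Anderson"]

["Sam Brown", "Quinn Anderson"]


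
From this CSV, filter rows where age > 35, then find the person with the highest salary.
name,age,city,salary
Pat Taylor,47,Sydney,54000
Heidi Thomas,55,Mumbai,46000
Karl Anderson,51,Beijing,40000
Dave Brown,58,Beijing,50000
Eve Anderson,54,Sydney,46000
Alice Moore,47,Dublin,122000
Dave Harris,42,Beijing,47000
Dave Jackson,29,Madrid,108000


Filter: age > 35
Sort by: salary (descending)

Filtered records (7):
  Alice Moore, age 47, salary $122000
  Pat Taylor, age 47, salary $54000
  Dave Brown, age 58, salary $50000
  Dave Harris, age 42, salary $47000
  Heidi Thomas, age 55, salary $46000
  Eve Anderson, age 54, salary $46000
  Karl Anderson, age 51, salary $40000

Highest salary: Alice Moore ($122000)

Alice Moore


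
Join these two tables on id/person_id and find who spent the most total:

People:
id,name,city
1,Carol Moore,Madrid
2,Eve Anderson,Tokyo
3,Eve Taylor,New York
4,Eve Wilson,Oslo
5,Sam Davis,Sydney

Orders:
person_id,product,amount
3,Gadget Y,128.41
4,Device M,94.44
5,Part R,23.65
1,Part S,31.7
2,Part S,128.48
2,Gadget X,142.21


Join on: people.id = orders.person_id

Joined rows:
  Eve Taylor (New York) bought Gadget Y for $128.41
  Eve Wilson (Oslo) bought Device M for $94.44
  Sam Davis (Sydney) bought Part R for $23.65
  Carol Moore (Madrid) bought Part S for $31.7
  Eve Anderson (Tokyo) bought Part S for $128.48
  Eve Anderson (Tokyo) bought Gadget X for $142.21

Total per person:
  Eve Anderson: $270.69
  Eve Taylor: $128.41
  Eve Wilson: $94.44
  Carol Moore: $31.70
  Sam Davis: $23.65

Top spender: Eve Anderson ($270.69)

Eve Anderson ($270.69)


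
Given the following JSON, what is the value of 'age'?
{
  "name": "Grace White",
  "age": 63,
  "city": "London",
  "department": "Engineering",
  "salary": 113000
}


Looking up field 'age'
Value: 63

63


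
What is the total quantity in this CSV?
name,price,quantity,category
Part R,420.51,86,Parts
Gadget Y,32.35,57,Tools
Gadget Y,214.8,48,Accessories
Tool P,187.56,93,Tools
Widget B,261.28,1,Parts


Computing total quantity:
Values: [86, 57, 48, 93, 1]
Sum = 285

285


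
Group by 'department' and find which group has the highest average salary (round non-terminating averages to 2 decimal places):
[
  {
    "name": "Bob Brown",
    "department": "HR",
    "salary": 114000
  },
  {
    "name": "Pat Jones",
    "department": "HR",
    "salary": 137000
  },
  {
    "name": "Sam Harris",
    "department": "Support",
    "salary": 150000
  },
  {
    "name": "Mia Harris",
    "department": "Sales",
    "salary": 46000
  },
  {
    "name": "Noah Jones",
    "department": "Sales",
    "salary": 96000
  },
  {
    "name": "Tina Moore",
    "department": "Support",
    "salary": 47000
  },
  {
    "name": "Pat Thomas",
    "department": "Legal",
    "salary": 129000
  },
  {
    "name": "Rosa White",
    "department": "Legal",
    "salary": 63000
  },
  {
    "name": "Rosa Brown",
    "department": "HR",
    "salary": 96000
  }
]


Group by: department

Groups:
  HR: 3 people, avg salary = 347000/3 ≈ $115666.67
  Legal: 2 people, avg salary = 192000/2 = $96000
  Sales: 2 people, avg salary = 142000/2 = $71000
  Support: 2 people, avg salary = 197000/2 = $98500

Highest average salary: HR (≈$115666.67)

HR (≈$115666.67)


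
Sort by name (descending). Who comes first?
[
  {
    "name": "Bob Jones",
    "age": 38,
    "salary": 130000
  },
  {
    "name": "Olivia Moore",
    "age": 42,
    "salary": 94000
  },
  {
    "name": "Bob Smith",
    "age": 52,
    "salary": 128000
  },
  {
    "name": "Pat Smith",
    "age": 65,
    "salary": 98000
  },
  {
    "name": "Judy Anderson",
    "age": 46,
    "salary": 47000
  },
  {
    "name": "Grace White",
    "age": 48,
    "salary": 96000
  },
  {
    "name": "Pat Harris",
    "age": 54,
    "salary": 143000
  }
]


Sort by: name (descending)

Sorted order:
  1. Pat Smith (name = Pat Smith)
  2. Pat Harris (name = Pat Harris)
  3. Olivia Moore (name = Olivia Moore)
  4. Judy Anderson (name = Judy Anderson)
  5. Grace White (name = Grace White)
  6. Bob Smith (name = Bob Smith)
  7. Bob Jones (name = Bob Jones)

First: Pat Smith

Pat Smith


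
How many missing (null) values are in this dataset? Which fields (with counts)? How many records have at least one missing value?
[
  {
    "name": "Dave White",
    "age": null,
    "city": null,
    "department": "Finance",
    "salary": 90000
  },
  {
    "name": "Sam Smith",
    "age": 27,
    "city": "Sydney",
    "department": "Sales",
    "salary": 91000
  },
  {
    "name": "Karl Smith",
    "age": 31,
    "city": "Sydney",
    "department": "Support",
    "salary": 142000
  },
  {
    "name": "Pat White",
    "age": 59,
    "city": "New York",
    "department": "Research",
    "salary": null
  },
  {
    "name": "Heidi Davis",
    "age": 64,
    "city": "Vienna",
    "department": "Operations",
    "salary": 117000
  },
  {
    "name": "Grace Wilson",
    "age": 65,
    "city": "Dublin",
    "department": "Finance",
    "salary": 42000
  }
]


Checking for missing (null) values in 6 records:

  Dave White: age, city
  Sam Smith: complete
  Karl Smith: complete
  Pat White: salary
  Heidi Davis: complete
  Grace Wilson: complete

Per field:
  name: 0 missing
  age: 1 missing
  city: 1 missing
  department: 0 missing
  salary: 1 missing

Total missing values: 3
Records with any missing: 2

3 missing values (age: 1, city: 1, salary: 1); 2 incomplete records


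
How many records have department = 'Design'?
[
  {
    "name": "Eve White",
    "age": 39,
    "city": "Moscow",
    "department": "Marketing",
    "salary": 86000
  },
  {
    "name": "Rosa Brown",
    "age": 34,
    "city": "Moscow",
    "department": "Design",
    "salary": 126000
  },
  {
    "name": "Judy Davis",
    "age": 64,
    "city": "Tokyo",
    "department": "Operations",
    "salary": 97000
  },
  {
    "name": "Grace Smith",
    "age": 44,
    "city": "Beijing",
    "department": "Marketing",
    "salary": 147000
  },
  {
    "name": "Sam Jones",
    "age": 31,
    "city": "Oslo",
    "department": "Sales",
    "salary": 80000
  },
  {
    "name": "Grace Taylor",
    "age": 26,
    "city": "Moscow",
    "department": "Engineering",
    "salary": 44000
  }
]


Data: 6 records
Condition: department = 'Design'

Checking each record:
  Eve White: Marketing
  Rosa Brown: Design MATCH
  Judy Davis: Operations
  Grace Smith: Marketing
  Sam Jones: Sales
  Grace Taylor: Engineering

Count: 1

1


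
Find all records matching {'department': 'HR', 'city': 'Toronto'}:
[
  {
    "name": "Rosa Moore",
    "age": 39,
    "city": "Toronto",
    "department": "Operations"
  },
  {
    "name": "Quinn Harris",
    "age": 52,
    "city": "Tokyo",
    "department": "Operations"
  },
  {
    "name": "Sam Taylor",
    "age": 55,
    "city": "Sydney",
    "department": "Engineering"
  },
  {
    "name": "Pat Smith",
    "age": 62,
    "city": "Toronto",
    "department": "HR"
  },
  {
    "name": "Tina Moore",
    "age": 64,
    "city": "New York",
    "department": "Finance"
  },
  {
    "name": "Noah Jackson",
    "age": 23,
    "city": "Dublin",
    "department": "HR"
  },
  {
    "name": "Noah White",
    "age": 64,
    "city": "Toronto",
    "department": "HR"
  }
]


Search criteria: {'department': 'HR', 'city': 'Toronto'}

Checking 7 records:
  Rosa Moore: {department: Operations, city: Toronto}
  Quinn Harris: {department: Operations, city: Tokyo}
  Sam Taylor: {department: Engineering, city: Sydney}
  Pat Smith: {department: HR, city: Toronto} <-- MATCH
  Tina Moore: {department: Finance, city: New York}
  Noah Jackson: {department: HR, city: Dublin}
  Noah White: {department: HR, city: Toronto} <-- MATCH

Matches: ["Pat Smith", "Noah White"]

["Pat Smith", "Noah White"]


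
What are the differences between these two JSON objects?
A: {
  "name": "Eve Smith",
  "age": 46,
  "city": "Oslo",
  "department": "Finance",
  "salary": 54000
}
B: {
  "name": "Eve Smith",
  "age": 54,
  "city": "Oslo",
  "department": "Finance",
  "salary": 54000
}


Comparing each field (in key order):
  name: same
  age: DIFFERENT
  city: same
  department: same
  salary: same
Differences:
  age: 46 -> 54

1 field(s) changed

1 change: age


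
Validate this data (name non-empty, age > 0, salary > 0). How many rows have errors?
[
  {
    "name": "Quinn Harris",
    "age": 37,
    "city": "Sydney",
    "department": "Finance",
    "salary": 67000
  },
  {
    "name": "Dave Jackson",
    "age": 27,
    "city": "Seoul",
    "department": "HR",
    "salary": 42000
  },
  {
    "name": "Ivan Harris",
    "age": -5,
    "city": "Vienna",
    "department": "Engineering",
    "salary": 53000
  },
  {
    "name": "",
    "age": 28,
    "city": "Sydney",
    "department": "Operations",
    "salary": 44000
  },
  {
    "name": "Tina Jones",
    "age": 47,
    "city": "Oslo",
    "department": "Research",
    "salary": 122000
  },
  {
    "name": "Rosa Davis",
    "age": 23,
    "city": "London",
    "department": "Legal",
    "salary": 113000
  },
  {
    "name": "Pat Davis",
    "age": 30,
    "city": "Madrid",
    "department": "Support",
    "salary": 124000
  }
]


Validating 7 records:
Rules: name non-empty, age > 0, salary > 0

  Row 1 (Quinn Harris): OK
  Row 2 (Dave Jackson): OK
  Row 3 (Ivan Harris): negative age: -5
  Row 4 (???): empty name
  Row 5 (Tina Jones): OK
  Row 6 (Rosa Davis): OK
  Row 7 (Pat Davis): OK

Total errors: 2

2 errors


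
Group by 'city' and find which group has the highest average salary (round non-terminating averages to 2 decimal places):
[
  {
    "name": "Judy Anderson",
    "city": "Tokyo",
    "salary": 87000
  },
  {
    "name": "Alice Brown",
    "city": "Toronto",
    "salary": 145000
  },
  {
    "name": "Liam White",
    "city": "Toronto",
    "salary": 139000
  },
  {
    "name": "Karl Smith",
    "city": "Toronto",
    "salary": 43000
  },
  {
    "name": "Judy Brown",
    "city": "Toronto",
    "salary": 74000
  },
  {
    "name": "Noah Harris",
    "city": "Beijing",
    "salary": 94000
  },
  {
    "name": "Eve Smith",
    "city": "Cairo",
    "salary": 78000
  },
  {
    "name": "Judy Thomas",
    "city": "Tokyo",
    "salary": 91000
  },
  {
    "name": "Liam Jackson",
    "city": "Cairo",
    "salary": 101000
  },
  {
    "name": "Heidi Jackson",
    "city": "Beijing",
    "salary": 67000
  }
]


Group by: city

Groups:
  Beijing: 2 people, avg salary = 161000/2 = $80500
  Cairo: 2 people, avg salary = 179000/2 = $89500
  Tokyo: 2 people, avg salary = 178000/2 = $89000
  Toronto: 4 people, avg salary = 401000/4 = $100250

Highest average salary: Toronto ($100250)

Toronto ($100250)


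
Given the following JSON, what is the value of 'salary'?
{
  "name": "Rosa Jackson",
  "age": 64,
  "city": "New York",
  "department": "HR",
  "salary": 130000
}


Looking up field 'salary'
Value: 130000

130000


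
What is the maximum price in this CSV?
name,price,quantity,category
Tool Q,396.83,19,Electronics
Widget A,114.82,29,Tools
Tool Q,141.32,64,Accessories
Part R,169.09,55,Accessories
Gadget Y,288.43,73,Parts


Computing maximum price:
Values: [396.83, 114.82, 141.32, 169.09, 288.43]
Max = 396.83

396.83


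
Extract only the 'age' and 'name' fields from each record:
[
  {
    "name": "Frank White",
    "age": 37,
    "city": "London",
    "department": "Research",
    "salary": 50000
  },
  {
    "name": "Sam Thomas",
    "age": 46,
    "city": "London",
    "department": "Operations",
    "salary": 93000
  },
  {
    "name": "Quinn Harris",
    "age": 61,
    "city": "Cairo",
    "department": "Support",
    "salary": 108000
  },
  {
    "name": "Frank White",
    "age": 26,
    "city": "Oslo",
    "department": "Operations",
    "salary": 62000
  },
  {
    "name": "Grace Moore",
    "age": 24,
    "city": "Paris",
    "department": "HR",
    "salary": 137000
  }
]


Original: 5 records with fields: name, age, city, department, salary
Keep: ['age', 'name']
Drop: ['city', 'department', 'salary']
Result: 5 records, 2 fields each

[
  {
    "age": 37,
    "name": "Frank White"
  },
  {
    "age": 46,
    "name": "Sam Thomas"
  },
  {
    "age": 61,
    "name": "Quinn Harris"
  },
  {
    "age": 26,
    "name": "Frank White"
  },
  {
    "age": 24,
    "name": "Grace Moore"
  }
]


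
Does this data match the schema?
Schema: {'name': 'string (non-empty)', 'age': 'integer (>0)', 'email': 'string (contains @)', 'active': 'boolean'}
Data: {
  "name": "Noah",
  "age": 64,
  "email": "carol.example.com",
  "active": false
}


Validating each field against schema:
  name: OK (non-empty string)
  age: OK (positive integer)
  email: FAIL ("carol.example.com" does not contain @)
  active: OK (boolean)

Result: INVALID (1 error: email)

INVALID (1 error: email)


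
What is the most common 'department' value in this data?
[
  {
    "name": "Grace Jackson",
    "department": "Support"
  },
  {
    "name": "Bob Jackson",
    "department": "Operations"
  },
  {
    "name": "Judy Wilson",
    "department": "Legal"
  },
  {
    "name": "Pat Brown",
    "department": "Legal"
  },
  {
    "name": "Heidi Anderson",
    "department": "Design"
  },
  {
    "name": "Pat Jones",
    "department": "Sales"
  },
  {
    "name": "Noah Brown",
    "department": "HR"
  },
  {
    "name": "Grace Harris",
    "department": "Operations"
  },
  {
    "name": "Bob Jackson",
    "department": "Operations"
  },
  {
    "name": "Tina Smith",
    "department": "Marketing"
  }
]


Counting 'department' values across 10 records:

  Operations: 3 ###
  Legal: 2 ##
  Support: 1 #
  Design: 1 #
  Sales: 1 #
  HR: 1 #
  Marketing: 1 #

Most common: Operations (3 times)

Operations (3 times)


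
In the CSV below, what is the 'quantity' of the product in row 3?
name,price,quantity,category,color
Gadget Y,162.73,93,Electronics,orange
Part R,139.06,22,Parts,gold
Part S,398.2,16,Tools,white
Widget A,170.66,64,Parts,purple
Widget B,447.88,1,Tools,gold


Query: Row 3 ('Part S'), column 'quantity'
Value: 16

16


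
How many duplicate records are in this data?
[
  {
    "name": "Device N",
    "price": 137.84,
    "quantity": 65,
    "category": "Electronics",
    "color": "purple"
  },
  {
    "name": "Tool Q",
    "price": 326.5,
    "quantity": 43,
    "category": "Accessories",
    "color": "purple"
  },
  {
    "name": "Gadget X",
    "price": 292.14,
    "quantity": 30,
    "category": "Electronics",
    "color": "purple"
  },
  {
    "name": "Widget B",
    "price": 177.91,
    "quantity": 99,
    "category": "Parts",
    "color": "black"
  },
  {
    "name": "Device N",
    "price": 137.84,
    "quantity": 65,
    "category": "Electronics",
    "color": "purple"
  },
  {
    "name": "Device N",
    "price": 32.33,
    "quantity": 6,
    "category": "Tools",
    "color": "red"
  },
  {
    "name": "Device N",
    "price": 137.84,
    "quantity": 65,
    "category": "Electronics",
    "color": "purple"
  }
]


Checking 7 records for duplicates:

  Row 1: Device N ($137.84, qty 65)
  Row 2: Tool Q ($326.5, qty 43)
  Row 3: Gadget X ($292.14, qty 30)
  Row 4: Widget B ($177.91, qty 99)
  Row 5: Device N ($137.84, qty 65) <-- DUPLICATE
  Row 6: Device N ($32.33, qty 6)
  Row 7: Device N ($137.84, qty 65) <-- DUPLICATE

Duplicates found: 2
Unique records: 5

2 duplicates, 5 unique


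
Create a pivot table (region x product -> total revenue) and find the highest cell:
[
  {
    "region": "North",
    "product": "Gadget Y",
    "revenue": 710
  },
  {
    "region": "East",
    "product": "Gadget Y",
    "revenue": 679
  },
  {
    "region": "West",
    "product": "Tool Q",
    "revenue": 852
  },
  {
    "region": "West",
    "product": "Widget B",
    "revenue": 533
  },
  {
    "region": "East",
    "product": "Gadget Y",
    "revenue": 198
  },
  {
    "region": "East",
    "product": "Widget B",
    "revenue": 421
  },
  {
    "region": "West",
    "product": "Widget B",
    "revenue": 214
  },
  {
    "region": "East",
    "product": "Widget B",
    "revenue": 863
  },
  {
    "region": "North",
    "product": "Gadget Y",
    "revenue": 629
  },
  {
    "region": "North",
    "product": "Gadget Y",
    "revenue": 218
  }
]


Pivot: region (rows) x product (columns) -> total revenue

     Gadget Y      Tool Q        Widget B    
East           877             0          1284  
North         1557             0             0  
West             0           852           747  

Highest: North / Gadget Y = $1557

North / Gadget Y = $1557


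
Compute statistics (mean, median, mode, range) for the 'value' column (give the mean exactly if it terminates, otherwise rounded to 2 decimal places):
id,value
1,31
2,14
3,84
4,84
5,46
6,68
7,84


Data: [31, 14, 84, 84, 46, 68, 84]
Count: 7
Sum: 411
Mean: 411/7 ≈ 58.71 (rounded to 2 decimal places)
Sorted: [14, 31, 46, 68, 84, 84, 84]
Median: 68.0
Mode: 84 (3 times)
Range: 84 - 14 = 70
Min: 14, Max: 84

mean≈58.71, median=68.0, mode=84, range=70


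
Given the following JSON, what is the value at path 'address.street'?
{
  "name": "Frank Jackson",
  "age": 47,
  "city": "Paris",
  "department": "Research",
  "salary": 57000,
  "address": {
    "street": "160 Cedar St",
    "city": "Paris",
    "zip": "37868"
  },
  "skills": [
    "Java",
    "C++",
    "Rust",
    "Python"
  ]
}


Query: address.street
Path: address -> street
Value: 160 Cedar St

160 Cedar St


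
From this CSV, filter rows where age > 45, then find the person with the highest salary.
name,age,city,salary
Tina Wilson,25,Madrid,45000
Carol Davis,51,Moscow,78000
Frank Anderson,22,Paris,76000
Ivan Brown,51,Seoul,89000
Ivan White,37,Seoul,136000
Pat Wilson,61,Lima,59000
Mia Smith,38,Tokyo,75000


Filter: age > 45
Sort by: salary (descending)

Filtered records (3):
  Ivan Brown, age 51, salary $89000
  Carol Davis, age 51, salary $78000
  Pat Wilson, age 61, salary $59000

Highest salary: Ivan Brown ($89000)

Ivan Brown


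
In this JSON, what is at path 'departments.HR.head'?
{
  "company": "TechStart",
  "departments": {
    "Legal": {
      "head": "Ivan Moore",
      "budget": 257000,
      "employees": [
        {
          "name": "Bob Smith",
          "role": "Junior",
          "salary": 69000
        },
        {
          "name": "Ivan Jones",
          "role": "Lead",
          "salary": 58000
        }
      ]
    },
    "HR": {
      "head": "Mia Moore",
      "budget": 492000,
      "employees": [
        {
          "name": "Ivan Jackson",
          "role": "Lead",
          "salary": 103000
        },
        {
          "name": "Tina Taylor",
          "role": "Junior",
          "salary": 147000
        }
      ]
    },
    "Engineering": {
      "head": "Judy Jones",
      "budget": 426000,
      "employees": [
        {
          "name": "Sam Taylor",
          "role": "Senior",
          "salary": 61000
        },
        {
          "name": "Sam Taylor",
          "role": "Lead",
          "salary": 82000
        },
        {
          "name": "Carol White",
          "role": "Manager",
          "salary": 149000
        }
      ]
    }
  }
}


Path: departments.HR.head

Navigate:
  -> departments
  -> HR
  -> head = 'Mia Moore'

Mia Moore


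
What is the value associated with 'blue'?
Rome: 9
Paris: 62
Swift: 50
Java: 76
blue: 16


Looking up key 'blue'
Value: 16

16


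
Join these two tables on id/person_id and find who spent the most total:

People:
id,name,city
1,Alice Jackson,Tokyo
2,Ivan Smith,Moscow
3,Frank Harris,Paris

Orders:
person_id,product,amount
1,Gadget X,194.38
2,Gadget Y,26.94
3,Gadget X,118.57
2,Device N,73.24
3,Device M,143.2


Join on: people.id = orders.person_id

Joined rows:
  Alice Jackson (Tokyo) bought Gadget X for $194.38
  Ivan Smith (Moscow) bought Gadget Y for $26.94
  Frank Harris (Paris) bought Gadget X for $118.57
  Ivan Smith (Moscow) bought Device N for $73.24
  Frank Harris (Paris) bought Device M for $143.2

Total per person:
  Frank Harris: $261.77
  Alice Jackson: $194.38
  Ivan Smith: $100.18

Top spender: Frank Harris ($261.77)

Frank Harris ($261.77)


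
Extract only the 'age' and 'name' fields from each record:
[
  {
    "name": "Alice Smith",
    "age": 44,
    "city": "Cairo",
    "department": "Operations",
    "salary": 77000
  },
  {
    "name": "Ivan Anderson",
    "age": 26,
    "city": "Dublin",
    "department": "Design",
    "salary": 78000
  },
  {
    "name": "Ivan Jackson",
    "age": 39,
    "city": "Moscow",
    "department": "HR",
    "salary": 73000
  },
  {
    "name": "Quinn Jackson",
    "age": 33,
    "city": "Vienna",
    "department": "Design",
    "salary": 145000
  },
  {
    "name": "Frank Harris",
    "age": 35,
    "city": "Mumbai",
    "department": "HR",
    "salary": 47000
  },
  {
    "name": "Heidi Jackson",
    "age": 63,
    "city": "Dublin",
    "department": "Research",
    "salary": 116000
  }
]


Original: 6 records with fields: name, age, city, department, salary
Keep: ['age', 'name']
Drop: ['city', 'department', 'salary']
Result: 6 records, 2 fields each

[
  {
    "age": 44,
    "name": "Alice Smith"
  },
  {
    "age": 26,
    "name": "Ivan Anderson"
  },
  {
    "age": 39,
    "name": "Ivan Jackson"
  },
  {
    "age": 33,
    "name": "Quinn Jackson"
  },
  {
    "age": 35,
    "name": "Frank Harris"
  },
  {
    "age": 63,
    "name": "Heidi Jackson"
  }
]


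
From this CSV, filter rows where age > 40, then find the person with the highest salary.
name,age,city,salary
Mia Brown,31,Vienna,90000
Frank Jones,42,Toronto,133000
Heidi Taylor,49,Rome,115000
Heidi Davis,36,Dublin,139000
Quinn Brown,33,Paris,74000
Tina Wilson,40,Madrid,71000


Filter: age > 40
Sort by: salary (descending)

Filtered records (2):
  Frank Jones, age 42, salary $133000
  Heidi Taylor, age 49, salary $115000

Highest salary: Frank Jones ($133000)

Frank Jones


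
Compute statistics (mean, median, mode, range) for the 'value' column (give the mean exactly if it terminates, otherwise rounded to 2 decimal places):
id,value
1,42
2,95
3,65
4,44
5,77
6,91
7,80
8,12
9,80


Data: [42, 95, 65, 44, 77, 91, 80, 12, 80]
Count: 9
Sum: 586
Mean: 586/9 ≈ 65.11 (rounded to 2 decimal places)
Sorted: [12, 42, 44, 65, 77, 80, 80, 91, 95]
Median: 77.0
Mode: 80 (2 times)
Range: 95 - 12 = 83
Min: 12, Max: 95

mean≈65.11, median=77.0, mode=80, range=83


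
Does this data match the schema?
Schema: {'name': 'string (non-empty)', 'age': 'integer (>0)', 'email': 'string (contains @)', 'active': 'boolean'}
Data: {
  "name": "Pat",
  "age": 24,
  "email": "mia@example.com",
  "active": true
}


Validating each field against schema:
  name: OK (non-empty string)
  age: OK (positive integer)
  email: OK (string with @)
  active: OK (boolean)

Result: VALID

VALID


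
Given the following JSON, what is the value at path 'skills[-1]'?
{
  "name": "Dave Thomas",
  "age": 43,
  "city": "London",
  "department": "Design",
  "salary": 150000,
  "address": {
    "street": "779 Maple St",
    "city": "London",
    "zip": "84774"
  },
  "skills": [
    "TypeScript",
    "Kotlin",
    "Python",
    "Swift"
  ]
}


Query: skills[-1]
Path: skills -> last element
Value: Swift

Swift


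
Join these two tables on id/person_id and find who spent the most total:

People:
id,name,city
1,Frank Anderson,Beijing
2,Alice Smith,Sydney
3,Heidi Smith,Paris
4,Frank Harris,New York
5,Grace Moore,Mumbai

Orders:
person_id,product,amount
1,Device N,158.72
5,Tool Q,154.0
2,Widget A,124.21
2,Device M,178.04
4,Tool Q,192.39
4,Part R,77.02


Join on: people.id = orders.person_id

Joined rows:
  Frank Anderson (Beijing) bought Device N for $158.72
  Grace Moore (Mumbai) bought Tool Q for $154.0
  Alice Smith (Sydney) bought Widget A for $124.21
  Alice Smith (Sydney) bought Device M for $178.04
  Frank Harris (New York) bought Tool Q for $192.39
  Frank Harris (New York) bought Part R for $77.02

Total per person:
  Alice Smith: $302.25
  Frank Harris: $269.41
  Frank Anderson: $158.72
  Grace Moore: $154.00

Top spender: Alice Smith ($302.25)

Alice Smith ($302.25)


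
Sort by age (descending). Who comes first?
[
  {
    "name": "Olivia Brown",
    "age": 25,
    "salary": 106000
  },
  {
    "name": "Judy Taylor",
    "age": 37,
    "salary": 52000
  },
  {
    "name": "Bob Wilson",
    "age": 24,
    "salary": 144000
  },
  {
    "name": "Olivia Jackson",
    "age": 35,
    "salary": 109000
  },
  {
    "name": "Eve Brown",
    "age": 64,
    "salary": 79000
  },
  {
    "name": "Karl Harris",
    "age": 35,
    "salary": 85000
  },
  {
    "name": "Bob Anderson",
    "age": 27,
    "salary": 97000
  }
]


Sort by: age (descending)

Sorted order:
  1. Eve Brown (age = 64)
  2. Judy Taylor (age = 37)
  3. Olivia Jackson (age = 35)
  4. Karl Harris (age = 35)
  5. Bob Anderson (age = 27)
  6. Olivia Brown (age = 25)
  7. Bob Wilson (age = 24)

First: Eve Brown

Eve Brown


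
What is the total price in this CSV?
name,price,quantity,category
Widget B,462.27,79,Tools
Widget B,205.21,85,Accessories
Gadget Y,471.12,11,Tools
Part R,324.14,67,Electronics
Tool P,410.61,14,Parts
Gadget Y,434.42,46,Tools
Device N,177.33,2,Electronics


Computing total price:
Values: [462.27, 205.21, 471.12, 324.14, 410.61, 434.42, 177.33]
Sum = 2485.10

2485.10


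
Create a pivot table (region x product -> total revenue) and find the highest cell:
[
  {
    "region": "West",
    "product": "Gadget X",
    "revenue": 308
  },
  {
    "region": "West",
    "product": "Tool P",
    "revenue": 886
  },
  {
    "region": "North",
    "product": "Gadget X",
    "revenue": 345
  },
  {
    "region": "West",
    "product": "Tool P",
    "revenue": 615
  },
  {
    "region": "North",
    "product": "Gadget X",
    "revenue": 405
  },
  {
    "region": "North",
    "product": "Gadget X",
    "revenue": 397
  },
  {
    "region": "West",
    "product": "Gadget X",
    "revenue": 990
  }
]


Pivot: region (rows) x product (columns) -> total revenue

     Gadget X      Tool P      
North         1147             0  
West          1298          1501  

Highest: West / Tool P = $1501

West / Tool P = $1501


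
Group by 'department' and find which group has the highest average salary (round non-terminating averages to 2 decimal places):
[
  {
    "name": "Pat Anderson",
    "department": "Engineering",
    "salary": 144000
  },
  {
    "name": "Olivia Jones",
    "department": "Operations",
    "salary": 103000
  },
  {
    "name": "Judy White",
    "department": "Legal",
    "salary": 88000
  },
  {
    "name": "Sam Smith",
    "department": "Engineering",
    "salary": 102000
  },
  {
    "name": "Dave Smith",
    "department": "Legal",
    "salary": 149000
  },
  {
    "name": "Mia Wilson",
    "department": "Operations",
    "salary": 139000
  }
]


Group by: department

Groups:
  Engineering: 2 people, avg salary = 246000/2 = $123000
  Legal: 2 people, avg salary = 237000/2 = $118500
  Operations: 2 people, avg salary = 242000/2 = $121000

Highest average salary: Engineering ($123000)

Engineering ($123000)


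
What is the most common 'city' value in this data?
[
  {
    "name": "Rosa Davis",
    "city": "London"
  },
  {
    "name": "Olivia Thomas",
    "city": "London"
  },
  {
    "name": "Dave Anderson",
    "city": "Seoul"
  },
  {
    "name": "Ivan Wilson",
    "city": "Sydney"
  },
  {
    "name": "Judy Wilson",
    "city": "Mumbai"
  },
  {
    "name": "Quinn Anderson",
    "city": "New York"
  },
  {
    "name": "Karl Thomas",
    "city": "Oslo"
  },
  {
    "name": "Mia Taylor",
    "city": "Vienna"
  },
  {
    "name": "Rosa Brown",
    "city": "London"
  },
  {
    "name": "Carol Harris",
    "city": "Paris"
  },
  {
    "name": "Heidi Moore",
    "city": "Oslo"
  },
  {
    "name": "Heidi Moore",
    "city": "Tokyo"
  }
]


Counting 'city' values across 12 records:

  London: 3 ###
  Oslo: 2 ##
  Seoul: 1 #
  Sydney: 1 #
  Mumbai: 1 #
  New York: 1 #
  Vienna: 1 #
  Paris: 1 #
  Tokyo: 1 #

Most common: London (3 times)

London (3 times)


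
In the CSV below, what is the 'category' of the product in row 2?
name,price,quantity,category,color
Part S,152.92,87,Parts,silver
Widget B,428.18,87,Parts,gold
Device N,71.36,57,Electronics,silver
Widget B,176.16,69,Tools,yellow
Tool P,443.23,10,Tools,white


Query: Row 2 ('Widget B'), column 'category'
Value: Parts

Parts


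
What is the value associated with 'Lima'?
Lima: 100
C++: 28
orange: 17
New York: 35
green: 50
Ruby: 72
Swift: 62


Looking up key 'Lima'
Value: 100

100


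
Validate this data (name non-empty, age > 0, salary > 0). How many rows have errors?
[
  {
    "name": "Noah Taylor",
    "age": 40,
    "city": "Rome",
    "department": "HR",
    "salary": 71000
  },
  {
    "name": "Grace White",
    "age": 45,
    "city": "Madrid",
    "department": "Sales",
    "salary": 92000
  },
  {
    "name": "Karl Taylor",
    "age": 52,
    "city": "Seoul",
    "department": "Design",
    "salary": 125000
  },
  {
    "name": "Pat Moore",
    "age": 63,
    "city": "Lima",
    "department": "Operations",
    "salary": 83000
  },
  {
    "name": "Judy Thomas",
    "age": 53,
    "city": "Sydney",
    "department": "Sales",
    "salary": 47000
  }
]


Validating 5 records:
Rules: name non-empty, age > 0, salary > 0

  Row 1 (Noah Taylor): OK
  Row 2 (Grace White): OK
  Row 3 (Karl Taylor): OK
  Row 4 (Pat Moore): OK
  Row 5 (Judy Thomas): OK

Total errors: 0

0 errors


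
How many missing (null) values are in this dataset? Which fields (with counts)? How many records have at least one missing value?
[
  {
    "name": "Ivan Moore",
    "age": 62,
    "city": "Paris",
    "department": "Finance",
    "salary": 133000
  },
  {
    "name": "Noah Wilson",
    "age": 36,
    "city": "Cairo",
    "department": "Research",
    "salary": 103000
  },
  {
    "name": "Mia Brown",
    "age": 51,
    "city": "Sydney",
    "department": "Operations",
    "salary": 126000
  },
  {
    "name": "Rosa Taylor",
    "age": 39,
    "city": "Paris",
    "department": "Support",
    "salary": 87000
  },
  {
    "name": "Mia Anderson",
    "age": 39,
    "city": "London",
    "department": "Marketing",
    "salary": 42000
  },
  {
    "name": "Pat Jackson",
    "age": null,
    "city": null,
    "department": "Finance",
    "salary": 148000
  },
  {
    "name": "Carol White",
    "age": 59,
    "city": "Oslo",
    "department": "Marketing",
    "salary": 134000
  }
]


Checking for missing (null) values in 7 records:

  Ivan Moore: complete
  Noah Wilson: complete
  Mia Brown: complete
  Rosa Taylor: complete
  Mia Anderson: complete
  Pat Jackson: age, city
  Carol White: complete

Per field:
  name: 0 missing
  age: 1 missing
  city: 1 missing
  department: 0 missing
  salary: 0 missing

Total missing values: 2
Records with any missing: 1

2 missing values (age: 1, city: 1); 1 incomplete records


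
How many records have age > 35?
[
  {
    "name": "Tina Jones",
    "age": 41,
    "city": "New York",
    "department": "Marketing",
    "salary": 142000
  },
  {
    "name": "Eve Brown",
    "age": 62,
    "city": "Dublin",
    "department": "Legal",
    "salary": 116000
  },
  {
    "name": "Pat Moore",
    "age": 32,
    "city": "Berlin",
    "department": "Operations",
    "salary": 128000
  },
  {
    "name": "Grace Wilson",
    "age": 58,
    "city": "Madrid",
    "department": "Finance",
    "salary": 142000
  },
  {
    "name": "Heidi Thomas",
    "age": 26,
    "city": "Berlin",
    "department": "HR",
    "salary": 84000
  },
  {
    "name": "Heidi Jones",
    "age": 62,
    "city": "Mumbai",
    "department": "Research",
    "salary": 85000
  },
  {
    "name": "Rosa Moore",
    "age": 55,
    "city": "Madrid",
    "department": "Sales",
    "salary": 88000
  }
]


Data: 7 records
Condition: age > 35

Checking each record:
  Tina Jones: 41 MATCH
  Eve Brown: 62 MATCH
  Pat Moore: 32
  Grace Wilson: 58 MATCH
  Heidi Thomas: 26
  Heidi Jones: 62 MATCH
  Rosa Moore: 55 MATCH

Count: 5

5


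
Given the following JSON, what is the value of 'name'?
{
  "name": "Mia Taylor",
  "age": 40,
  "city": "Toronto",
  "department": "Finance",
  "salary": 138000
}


Looking up field 'name'
Value: Mia Taylor

Mia Taylor


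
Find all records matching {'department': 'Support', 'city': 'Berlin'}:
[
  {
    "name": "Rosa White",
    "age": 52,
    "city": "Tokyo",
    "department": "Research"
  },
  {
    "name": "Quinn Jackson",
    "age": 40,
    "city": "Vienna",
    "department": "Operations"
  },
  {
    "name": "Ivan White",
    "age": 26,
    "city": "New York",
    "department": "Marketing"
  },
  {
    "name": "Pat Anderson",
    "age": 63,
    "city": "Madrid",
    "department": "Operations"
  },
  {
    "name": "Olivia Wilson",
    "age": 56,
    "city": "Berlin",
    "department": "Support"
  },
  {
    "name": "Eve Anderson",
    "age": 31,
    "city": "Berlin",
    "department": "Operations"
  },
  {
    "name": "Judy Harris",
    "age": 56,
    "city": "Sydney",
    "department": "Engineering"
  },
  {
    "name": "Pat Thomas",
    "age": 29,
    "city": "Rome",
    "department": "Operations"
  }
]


Search criteria: {'department': 'Support', 'city': 'Berlin'}

Checking 8 records:
  Rosa White: {department: Research, city: Tokyo}
  Quinn Jackson: {department: Operations, city: Vienna}
  Ivan White: {department: Marketing, city: New York}
  Pat Anderson: {department: Operations, city: Madrid}
  Olivia Wilson: {department: Support, city: Berlin} <-- MATCH
  Eve Anderson: {department: Operations, city: Berlin}
  Judy Harris: {department: Engineering, city: Sydney}
  Pat Thomas: {department: Operations, city: Rome}

Matches: ["Olivia Wilson"]

["Olivia Wilson"]


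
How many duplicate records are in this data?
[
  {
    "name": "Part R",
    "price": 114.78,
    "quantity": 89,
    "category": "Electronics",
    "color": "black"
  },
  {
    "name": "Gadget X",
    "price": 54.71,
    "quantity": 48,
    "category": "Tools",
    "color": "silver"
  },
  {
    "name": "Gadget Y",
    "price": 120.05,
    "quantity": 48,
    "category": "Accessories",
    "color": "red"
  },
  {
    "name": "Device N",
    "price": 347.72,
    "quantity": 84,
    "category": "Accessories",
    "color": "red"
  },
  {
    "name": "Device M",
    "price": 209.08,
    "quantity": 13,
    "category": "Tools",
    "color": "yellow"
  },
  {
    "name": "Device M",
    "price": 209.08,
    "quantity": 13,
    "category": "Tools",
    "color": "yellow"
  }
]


Checking 6 records for duplicates:

  Row 1: Part R ($114.78, qty 89)
  Row 2: Gadget X ($54.71, qty 48)
  Row 3: Gadget Y ($120.05, qty 48)
  Row 4: Device N ($347.72, qty 84)
  Row 5: Device M ($209.08, qty 13)
  Row 6: Device M ($209.08, qty 13) <-- DUPLICATE

Duplicates found: 1
Unique records: 5

1 duplicates, 5 unique


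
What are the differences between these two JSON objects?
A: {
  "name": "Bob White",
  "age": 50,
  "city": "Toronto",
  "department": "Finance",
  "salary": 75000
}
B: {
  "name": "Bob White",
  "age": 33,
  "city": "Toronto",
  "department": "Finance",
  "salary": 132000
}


Comparing each field (in key order):
  name: same
  age: DIFFERENT
  city: same
  department: same
  salary: DIFFERENT
Differences:
  age: 50 -> 33
  salary: 75000 -> 132000

2 field(s) changed

2 changes: age, salary


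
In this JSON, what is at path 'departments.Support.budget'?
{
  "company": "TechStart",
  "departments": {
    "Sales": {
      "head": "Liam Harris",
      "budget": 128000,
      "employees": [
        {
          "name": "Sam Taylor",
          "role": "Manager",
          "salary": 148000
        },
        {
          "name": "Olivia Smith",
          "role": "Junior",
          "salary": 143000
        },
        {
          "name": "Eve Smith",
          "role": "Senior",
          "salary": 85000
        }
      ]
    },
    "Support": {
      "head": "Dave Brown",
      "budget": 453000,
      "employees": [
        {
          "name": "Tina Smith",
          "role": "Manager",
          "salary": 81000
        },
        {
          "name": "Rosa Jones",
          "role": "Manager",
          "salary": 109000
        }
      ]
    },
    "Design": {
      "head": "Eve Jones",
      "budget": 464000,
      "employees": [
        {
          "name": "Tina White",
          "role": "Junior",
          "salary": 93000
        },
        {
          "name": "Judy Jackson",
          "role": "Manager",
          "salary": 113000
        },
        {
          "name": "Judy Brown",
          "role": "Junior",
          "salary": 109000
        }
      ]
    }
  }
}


Path: departments.Support.budget

Navigate:
  -> departments
  -> Support
  -> budget = 453000

453000


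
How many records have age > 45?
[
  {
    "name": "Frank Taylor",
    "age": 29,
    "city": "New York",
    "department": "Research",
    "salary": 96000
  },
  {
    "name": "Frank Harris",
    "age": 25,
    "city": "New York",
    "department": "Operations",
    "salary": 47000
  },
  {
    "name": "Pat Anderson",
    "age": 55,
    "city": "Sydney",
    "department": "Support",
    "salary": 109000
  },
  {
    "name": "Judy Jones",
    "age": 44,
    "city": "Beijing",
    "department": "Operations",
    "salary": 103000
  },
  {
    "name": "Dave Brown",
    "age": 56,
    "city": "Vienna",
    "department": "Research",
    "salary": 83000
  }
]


Data: 5 records
Condition: age > 45

Checking each record:
  Frank Taylor: 29
  Frank Harris: 25
  Pat Anderson: 55 MATCH
  Judy Jones: 44
  Dave Brown: 56 MATCH

Count: 2

2


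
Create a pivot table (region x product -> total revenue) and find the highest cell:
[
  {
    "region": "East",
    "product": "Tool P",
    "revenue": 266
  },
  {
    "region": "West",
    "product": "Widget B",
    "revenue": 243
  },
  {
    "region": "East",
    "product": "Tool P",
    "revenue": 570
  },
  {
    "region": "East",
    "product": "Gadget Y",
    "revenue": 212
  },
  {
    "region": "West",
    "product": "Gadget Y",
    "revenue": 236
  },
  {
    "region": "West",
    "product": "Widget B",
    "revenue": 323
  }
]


Pivot: region (rows) x product (columns) -> total revenue

     Gadget Y      Tool P        Widget B    
East           212           836             0  
West           236             0           566  

Highest: East / Tool P = $836

East / Tool P = $836
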